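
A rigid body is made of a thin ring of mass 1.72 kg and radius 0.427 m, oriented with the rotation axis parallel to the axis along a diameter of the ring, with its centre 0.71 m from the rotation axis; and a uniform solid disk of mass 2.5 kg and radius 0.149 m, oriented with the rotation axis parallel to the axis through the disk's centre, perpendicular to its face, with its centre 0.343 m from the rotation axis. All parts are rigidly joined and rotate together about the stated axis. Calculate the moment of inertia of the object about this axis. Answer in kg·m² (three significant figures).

1.35

Thin ring: I_cm = (1/2)MR² = (1/2)(1.72)(0.427)² = 0.1568 kg·m²; centre at d = 0.71 m, so I = I_cm + Md² gives I = 0.1568 + (1.72)(0.71)² = 1.0239 kg·m².
Solid disk: I_cm = (1/2)MR² = (1/2)(2.5)(0.149)² = 0.027751 kg·m²; centre at d = 0.343 m, so I = I_cm + Md² gives I = 0.027751 + (2.5)(0.343)² = 0.32187 kg·m².
Total I = 1.0239 + 0.32187 = 1.3457 kg·m².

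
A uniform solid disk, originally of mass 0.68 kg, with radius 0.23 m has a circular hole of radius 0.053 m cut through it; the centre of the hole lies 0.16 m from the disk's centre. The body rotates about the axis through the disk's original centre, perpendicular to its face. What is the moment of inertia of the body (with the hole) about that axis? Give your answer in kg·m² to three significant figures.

0.0170

Unpierced body about its centre: I₀ = (1/2)MR² = (1/2)(0.68)(0.23)² = 0.017986 kg·m².
The removed disk has mass m = M·(r/R)² = (0.68)(0.053/0.23)² = 0.036108 kg (same uniform areal density).
Its moment of inertia about the rotation axis (parallel-axis theorem): I_hole = (1/2)mr² + md² = (1/2)(0.036108)(0.053)² + (0.036108)(0.16)² = 0.00097508 kg·m².
Treating the hole as negative mass, I = I₀ − I_hole = 0.017986 − 0.00097508 = 0.017011 kg·m².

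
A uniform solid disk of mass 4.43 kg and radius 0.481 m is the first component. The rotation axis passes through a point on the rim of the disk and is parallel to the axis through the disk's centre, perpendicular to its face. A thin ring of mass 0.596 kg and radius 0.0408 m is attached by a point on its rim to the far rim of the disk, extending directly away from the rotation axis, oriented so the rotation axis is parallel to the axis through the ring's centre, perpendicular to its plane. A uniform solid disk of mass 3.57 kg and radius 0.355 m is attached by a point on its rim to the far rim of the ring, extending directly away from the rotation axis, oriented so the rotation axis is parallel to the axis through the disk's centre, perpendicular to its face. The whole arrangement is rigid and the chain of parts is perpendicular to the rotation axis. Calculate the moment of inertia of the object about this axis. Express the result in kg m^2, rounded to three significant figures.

Solid disk: I_cm = (1/2)MR² = (1/2)(4.43)(0.481)² = 0.51246 kg m^2; centre at d = 0.481 m, so I = I_cm + Md² gives I = 0.51246 + (4.43)(0.481)² = 1.5374 kg m^2.
Thin ring: I_cm = MR² = (0.596)(0.0408)² = 0.00099213 kg m^2; centre at d = 0.481 + 0.481 + 0.0408 = 1.0028 m, so I = I_cm + Md² gives I = 0.00099213 + (0.596)(1.0028)² = 0.60033 kg m^2.
Solid disk: I_cm = (1/2)MR² = (1/2)(3.57)(0.355)² = 0.22495 kg m^2; centre at d = 0.481 + 0.481 + 0.0408 + 0.0408 + 0.355 = 1.3986 m, so I = I_cm + Md² gives I = 0.22495 + (3.57)(1.3986)² = 7.2082 kg m^2.
Total I = 1.5374 + 0.60033 + 7.2082 = 9.3459 kg m^2.

9.35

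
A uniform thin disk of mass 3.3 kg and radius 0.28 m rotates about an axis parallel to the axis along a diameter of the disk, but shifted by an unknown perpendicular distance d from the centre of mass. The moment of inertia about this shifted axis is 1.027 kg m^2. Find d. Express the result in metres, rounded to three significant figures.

0.540

About the centre-of-mass axis, I_cm = (1/4)MR² = (1/4)(3.3)(0.28)² = 0.06468 kg m^2.
Parallel axis theorem: I = I_cm + Md², so Md² = 1.027 − 0.06468 = 0.96232 kg m^2.
d = √(0.96232 / 3.3) = 0.54001 m.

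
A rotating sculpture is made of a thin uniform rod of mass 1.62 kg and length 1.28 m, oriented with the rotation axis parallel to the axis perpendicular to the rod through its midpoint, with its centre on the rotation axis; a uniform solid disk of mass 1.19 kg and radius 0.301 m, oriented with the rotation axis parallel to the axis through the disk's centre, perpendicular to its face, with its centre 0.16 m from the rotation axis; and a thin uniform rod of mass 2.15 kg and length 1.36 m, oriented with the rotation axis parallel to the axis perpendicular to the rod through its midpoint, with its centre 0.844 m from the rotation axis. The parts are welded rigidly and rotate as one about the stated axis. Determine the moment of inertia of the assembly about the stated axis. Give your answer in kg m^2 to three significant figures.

2.17

Thin rod: I_cm = (1/12)ML² = (1/12)(1.62)(1.28)² = 0.22118 kg m^2; axis through the centre, so I = 0.22118 kg m^2.
Solid disk: I_cm = (1/2)MR² = (1/2)(1.19)(0.301)² = 0.053908 kg m^2; centre at d = 0.16 m, so I = I_cm + Md² gives I = 0.053908 + (1.19)(0.16)² = 0.084372 kg m^2.
Thin rod: I_cm = (1/12)ML² = (1/12)(2.15)(1.36)² = 0.33139 kg m^2; centre at d = 0.844 m, so I = I_cm + Md² gives I = 0.33139 + (2.15)(0.844)² = 1.8629 kg m^2.
Total I = 0.22118 + 0.084372 + 1.8629 = 2.1685 kg m^2.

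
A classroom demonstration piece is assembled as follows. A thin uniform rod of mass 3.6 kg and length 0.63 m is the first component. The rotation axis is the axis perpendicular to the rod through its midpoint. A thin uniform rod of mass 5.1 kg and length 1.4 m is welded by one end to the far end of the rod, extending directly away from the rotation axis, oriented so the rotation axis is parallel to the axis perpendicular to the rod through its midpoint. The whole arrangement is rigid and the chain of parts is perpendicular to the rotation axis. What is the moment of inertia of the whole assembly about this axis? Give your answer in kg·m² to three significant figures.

6.21

Thin rod: I_cm = (1/12)ML² = (1/12)(3.6)(0.63)² = 0.11907 kg·m²; axis through the centre, so I = 0.11907 kg·m².
Thin rod: I_cm = (1/12)ML² = (1/12)(5.1)(1.4)² = 0.833 kg·m²; centre at d = 0.315 + 0.7 = 1.015 m, so the parallel axis theorem gives I = 0.833 + (5.1)(1.015)² = 6.0871 kg·m².
Total I = 0.11907 + 6.0871 = 6.2062 kg·m².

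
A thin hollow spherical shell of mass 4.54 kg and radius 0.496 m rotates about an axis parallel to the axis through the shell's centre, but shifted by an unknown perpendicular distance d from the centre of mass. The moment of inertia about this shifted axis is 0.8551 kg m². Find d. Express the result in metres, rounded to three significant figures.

About the centre-of-mass axis, I_cm = (2/3)MR² = (2/3)(4.54)(0.496)² = 0.74461 kg m².
Parallel axis theorem: I = I_cm + Md², so Md² = 0.8551 − 0.74461 = 0.11049 kg m².
d = √(0.11049 / 4.54) = 0.156 m.

0.156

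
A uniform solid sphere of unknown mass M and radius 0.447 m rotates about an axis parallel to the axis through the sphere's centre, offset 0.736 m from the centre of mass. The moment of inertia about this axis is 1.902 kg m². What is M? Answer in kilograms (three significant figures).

3.06

I = I_cm + Md² = (2/5)MR² + Md² = M·[0.4·(0.447)² + (0.736)²] = M·0.62162.
So M = 1.902 / 0.62162 = 3.0597 kg.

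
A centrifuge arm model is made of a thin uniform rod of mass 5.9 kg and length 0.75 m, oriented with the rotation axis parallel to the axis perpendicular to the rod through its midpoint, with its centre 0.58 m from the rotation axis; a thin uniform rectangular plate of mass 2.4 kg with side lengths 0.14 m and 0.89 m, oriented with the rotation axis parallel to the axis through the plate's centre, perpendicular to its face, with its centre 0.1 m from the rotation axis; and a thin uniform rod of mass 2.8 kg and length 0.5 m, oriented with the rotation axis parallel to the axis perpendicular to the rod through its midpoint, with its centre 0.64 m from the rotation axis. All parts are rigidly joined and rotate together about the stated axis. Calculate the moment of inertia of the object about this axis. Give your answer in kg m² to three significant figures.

3.65

Thin rod: I_cm = (1/12)ML² = (1/12)(5.9)(0.75)² = 0.27656 kg m²; centre at d = 0.58 m, so I = I_cm + Md² gives I = 0.27656 + (5.9)(0.58)² = 2.2613 kg m².
Rectangular plate: I_cm = (1/12)M(a²+b²) = (1/12)(2.4)[(0.14)² + (0.89)²] = 0.16234 kg m²; centre at d = 0.1 m, so I = I_cm + Md² gives I = 0.16234 + (2.4)(0.1)² = 0.18634 kg m².
Thin rod: I_cm = (1/12)ML² = (1/12)(2.8)(0.5)² = 0.058333 kg m²; centre at d = 0.64 m, so I = I_cm + Md² gives I = 0.058333 + (2.8)(0.64)² = 1.2052 kg m².
Total I = 2.2613 + 0.18634 + 1.2052 = 3.6529 kg m².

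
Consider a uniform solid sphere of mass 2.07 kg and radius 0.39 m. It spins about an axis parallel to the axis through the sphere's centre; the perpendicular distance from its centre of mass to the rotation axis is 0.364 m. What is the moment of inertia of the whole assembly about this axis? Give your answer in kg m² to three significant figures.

0.400

I_cm = (2/5)MR² = (2/5)(2.07)(0.39)² = 0.12594 kg m²; centre at d = 0.364 m, so the parallel axis theorem gives I = 0.12594 + (2.07)(0.364)² = 0.40021 kg m².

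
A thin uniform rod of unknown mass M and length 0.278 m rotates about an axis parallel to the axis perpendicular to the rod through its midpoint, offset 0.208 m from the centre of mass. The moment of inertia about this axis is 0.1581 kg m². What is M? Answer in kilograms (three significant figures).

I = I_cm + Md² = (1/12)ML² + Md² = M·[0.0833333·(0.278)² + (0.208)²] = M·0.049704.
So M = 0.1581 / 0.049704 = 3.1808 kg.

3.18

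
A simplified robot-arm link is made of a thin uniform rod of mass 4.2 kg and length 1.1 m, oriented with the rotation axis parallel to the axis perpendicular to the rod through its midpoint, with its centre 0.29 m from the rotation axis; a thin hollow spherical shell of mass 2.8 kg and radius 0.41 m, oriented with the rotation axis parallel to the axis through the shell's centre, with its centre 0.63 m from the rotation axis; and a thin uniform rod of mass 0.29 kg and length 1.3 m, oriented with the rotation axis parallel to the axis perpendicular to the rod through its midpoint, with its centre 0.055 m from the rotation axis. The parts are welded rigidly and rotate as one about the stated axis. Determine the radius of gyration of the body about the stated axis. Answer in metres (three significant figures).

0.555

Thin rod: I_cm = (1/12)ML² = (1/12)(4.2)(1.1)² = 0.4235 kg m^2; centre at d = 0.29 m, so the parallel axis theorem gives I = 0.4235 + (4.2)(0.29)² = 0.77672 kg m^2.
Spherical shell: I_cm = (2/3)MR² = (2/3)(2.8)(0.41)² = 0.31379 kg m^2; centre at d = 0.63 m, so the parallel axis theorem gives I = 0.31379 + (2.8)(0.63)² = 1.4251 kg m^2.
Thin rod: I_cm = (1/12)ML² = (1/12)(0.29)(1.3)² = 0.040842 kg m^2; centre at d = 0.055 m, so the parallel axis theorem gives I = 0.040842 + (0.29)(0.055)² = 0.041719 kg m^2.
Total I = 2.2435 kg m^2; total mass M = 7.29 kg.
k = √(I/M) = √(2.2435/7.29) = 0.55476 m.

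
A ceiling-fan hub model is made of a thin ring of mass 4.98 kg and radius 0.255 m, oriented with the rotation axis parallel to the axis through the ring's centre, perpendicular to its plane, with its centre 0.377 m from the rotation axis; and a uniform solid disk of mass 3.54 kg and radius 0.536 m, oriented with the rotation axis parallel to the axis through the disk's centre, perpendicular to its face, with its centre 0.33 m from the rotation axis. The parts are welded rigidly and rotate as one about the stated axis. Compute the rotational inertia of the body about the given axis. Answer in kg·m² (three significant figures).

1.93

Thin ring: I_cm = MR² = (4.98)(0.255)² = 0.32382 kg·m²; centre at d = 0.377 m, so the parallel axis theorem gives I = 0.32382 + (4.98)(0.377)² = 1.0316 kg·m².
Solid disk: I_cm = (1/2)MR² = (1/2)(3.54)(0.536)² = 0.50851 kg·m²; centre at d = 0.33 m, so the parallel axis theorem gives I = 0.50851 + (3.54)(0.33)² = 0.89402 kg·m².
Total I = 1.0316 + 0.89402 = 1.9256 kg·m².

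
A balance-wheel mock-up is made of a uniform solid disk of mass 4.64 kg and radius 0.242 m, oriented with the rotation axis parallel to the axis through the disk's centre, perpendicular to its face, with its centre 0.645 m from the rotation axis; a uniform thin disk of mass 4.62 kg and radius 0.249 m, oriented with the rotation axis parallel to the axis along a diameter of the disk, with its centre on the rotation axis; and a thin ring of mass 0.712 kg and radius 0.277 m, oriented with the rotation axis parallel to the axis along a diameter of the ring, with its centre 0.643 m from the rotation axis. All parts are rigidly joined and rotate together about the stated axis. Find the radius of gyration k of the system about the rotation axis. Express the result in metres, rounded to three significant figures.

0.497

Solid disk: I_cm = (1/2)MR² = (1/2)(4.64)(0.242)² = 0.13587 kg·m²; centre at d = 0.645 m, so the parallel axis theorem gives I = 0.13587 + (4.64)(0.645)² = 2.0662 kg·m².
Thin disk: I_cm = (1/4)MR² = (1/4)(4.62)(0.249)² = 0.071611 kg·m²; axis through the centre, so I = 0.071611 kg·m².
Thin ring: I_cm = (1/2)MR² = (1/2)(0.712)(0.277)² = 0.027316 kg·m²; centre at d = 0.643 m, so the parallel axis theorem gives I = 0.027316 + (0.712)(0.643)² = 0.32169 kg·m².
Total I = 2.4595 kg·m²; total mass M = 9.972 kg.
k = √(I/M) = √(2.4595/9.972) = 0.49663 m.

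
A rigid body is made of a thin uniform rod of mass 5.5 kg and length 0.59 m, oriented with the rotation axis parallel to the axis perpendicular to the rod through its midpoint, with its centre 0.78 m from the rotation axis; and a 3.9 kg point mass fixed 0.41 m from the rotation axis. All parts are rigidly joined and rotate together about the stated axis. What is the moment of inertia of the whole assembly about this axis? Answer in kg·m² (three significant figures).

4.16

Thin rod: I_cm = (1/12)ML² = (1/12)(5.5)(0.59)² = 0.15955 kg·m²; centre at d = 0.78 m, so the parallel axis theorem gives I = 0.15955 + (5.5)(0.78)² = 3.5057 kg·m².
Point mass: I_cm = 0; centre at d = 0.41 m, so the parallel axis theorem gives I = 0 + (3.9)(0.41)² = 0.65559 kg·m².
Total I = 3.5057 + 0.65559 = 4.1613 kg·m².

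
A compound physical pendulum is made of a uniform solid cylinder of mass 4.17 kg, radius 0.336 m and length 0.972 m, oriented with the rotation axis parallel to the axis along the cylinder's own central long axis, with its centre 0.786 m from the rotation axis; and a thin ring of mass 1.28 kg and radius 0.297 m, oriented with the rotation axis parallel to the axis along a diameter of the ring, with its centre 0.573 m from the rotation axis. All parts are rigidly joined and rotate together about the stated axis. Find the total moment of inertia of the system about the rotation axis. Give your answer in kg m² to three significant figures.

Solid cylinder: I_cm = (1/2)MR² = (1/2)(4.17)(0.336)² = 0.23539 kg m²; centre at d = 0.786 m, so I = I_cm + Md² gives I = 0.23539 + (4.17)(0.786)² = 2.8116 kg m².
Thin ring: I_cm = (1/2)MR² = (1/2)(1.28)(0.297)² = 0.056454 kg m²; centre at d = 0.573 m, so I = I_cm + Md² gives I = 0.056454 + (1.28)(0.573)² = 0.47671 kg m².
Total I = 2.8116 + 0.47671 = 3.2883 kg m².

3.29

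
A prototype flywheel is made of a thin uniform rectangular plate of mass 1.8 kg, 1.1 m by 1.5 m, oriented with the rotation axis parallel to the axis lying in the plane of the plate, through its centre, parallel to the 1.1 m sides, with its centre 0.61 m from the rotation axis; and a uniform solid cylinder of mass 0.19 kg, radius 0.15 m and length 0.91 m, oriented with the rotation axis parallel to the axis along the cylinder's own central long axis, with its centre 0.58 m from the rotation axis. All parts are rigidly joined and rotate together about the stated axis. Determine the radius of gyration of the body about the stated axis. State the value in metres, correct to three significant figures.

0.734

Rectangular plate: I_cm = (1/12)Mb² = (1/12)(1.8)(1.5)² = 0.3375 kg m^2; centre at d = 0.61 m, so I = I_cm + Md² gives I = 0.3375 + (1.8)(0.61)² = 1.0073 kg m^2.
Solid cylinder: I_cm = (1/2)MR² = (1/2)(0.19)(0.15)² = 0.0021375 kg m^2; centre at d = 0.58 m, so I = I_cm + Md² gives I = 0.0021375 + (0.19)(0.58)² = 0.066054 kg m^2.
Total I = 1.0733 kg m^2; total mass M = 1.99 kg.
k = √(I/M) = √(1.0733/1.99) = 0.73441 m.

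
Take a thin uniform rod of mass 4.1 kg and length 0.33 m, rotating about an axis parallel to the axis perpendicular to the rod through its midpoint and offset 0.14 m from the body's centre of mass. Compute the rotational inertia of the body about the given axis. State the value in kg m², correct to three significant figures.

I_cm = (1/12)ML² = (1/12)(4.1)(0.33)² = 0.037207 kg m²; centre at d = 0.14 m, so the parallel axis theorem gives I = 0.037207 + (4.1)(0.14)² = 0.11757 kg m².

0.118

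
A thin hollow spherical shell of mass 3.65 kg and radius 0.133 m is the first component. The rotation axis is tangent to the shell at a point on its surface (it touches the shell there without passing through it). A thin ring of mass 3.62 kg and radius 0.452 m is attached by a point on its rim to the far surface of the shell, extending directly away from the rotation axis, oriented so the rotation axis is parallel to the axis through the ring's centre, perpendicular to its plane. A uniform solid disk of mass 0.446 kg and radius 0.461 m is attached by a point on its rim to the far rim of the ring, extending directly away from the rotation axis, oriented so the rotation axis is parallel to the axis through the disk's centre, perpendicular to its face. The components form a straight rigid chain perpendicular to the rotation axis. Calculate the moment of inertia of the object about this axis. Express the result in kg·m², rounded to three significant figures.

Spherical shell: I_cm = (2/3)MR² = (2/3)(3.65)(0.133)² = 0.043043 kg·m²; centre at d = 0.133 m, so the parallel axis theorem gives I = 0.043043 + (3.65)(0.133)² = 0.10761 kg·m².
Thin ring: I_cm = MR² = (3.62)(0.452)² = 0.73958 kg·m²; centre at d = 0.133 + 0.133 + 0.452 = 0.718 m, so the parallel axis theorem gives I = 0.73958 + (3.62)(0.718)² = 2.6058 kg·m².
Solid disk: I_cm = (1/2)MR² = (1/2)(0.446)(0.461)² = 0.047392 kg·m²; centre at d = 0.133 + 0.133 + 0.452 + 0.452 + 0.461 = 1.631 m, so the parallel axis theorem gives I = 0.047392 + (0.446)(1.631)² = 1.2338 kg·m².
Total I = 0.10761 + 2.6058 + 1.2338 = 3.9472 kg·m².

3.95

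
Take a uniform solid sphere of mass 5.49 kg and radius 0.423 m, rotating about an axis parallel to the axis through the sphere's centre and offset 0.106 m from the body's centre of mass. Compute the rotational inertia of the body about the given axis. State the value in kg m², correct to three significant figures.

0.455

I_cm = (2/5)MR² = (2/5)(5.49)(0.423)² = 0.39293 kg m²; centre at d = 0.106 m, so the parallel axis theorem gives I = 0.39293 + (5.49)(0.106)² = 0.45461 kg m².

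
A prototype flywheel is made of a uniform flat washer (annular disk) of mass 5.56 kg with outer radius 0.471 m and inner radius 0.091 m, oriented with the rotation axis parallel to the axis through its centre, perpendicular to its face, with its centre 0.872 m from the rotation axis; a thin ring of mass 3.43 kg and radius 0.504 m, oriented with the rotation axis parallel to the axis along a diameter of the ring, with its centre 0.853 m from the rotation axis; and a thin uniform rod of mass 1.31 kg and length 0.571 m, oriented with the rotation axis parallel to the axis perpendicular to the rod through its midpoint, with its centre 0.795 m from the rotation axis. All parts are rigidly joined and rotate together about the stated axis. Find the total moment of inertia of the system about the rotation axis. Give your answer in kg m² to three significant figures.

8.66

Annular disk: I_cm = (1/2)M(R²+r²) = (1/2)(5.56)[(0.471)² + (0.091)²] = 0.63974 kg m²; centre at d = 0.872 m, so I = I_cm + Md² gives I = 0.63974 + (5.56)(0.872)² = 4.8675 kg m².
Thin ring: I_cm = (1/2)MR² = (1/2)(3.43)(0.504)² = 0.43564 kg m²; centre at d = 0.853 m, so I = I_cm + Md² gives I = 0.43564 + (3.43)(0.853)² = 2.9313 kg m².
Thin rod: I_cm = (1/12)ML² = (1/12)(1.31)(0.571)² = 0.035593 kg m²; centre at d = 0.795 m, so I = I_cm + Md² gives I = 0.035593 + (1.31)(0.795)² = 0.86355 kg m².
Total I = 4.8675 + 2.9313 + 0.86355 = 8.6624 kg m².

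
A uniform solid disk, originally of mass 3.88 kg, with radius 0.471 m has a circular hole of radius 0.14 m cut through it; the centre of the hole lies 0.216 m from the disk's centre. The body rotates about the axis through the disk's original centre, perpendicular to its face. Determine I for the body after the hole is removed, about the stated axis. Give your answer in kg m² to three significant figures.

Unpierced body about its centre: I₀ = (1/2)MR² = (1/2)(3.88)(0.471)² = 0.43037 kg m².
The removed disk has mass m = M·(r/R)² = (3.88)(0.14/0.471)² = 0.3428 kg (same uniform areal density).
Its moment of inertia about the rotation axis (parallel-axis theorem): I_hole = (1/2)mr² + md² = (1/2)(0.3428)(0.14)² + (0.3428)(0.216)² = 0.019353 kg m².
Treating the hole as negative mass, I = I₀ − I_hole = 0.43037 − 0.019353 = 0.41102 kg m².

0.411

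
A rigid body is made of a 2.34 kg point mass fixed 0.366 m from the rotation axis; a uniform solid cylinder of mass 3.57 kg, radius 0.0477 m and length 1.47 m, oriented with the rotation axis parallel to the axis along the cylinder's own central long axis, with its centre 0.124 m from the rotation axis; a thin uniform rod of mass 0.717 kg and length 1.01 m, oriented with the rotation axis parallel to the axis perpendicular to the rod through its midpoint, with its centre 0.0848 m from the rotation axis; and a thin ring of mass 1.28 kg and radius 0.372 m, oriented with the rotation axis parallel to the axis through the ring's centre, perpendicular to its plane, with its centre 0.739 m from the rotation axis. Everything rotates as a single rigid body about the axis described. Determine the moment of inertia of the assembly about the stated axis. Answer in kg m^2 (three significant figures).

1.31

Point mass: I_cm = 0; centre at d = 0.366 m, so the parallel axis theorem gives I = 0 + (2.34)(0.366)² = 0.31346 kg m^2.
Solid cylinder: I_cm = (1/2)MR² = (1/2)(3.57)(0.0477)² = 0.0040614 kg m^2; centre at d = 0.124 m, so the parallel axis theorem gives I = 0.0040614 + (3.57)(0.124)² = 0.058954 kg m^2.
Thin rod: I_cm = (1/12)ML² = (1/12)(0.717)(1.01)² = 0.060951 kg m^2; centre at d = 0.0848 m, so the parallel axis theorem gives I = 0.060951 + (0.717)(0.0848)² = 0.066107 kg m^2.
Thin ring: I_cm = MR² = (1.28)(0.372)² = 0.17713 kg m^2; centre at d = 0.739 m, so the parallel axis theorem gives I = 0.17713 + (1.28)(0.739)² = 0.87617 kg m^2.
Total I = 0.31346 + 0.058954 + 0.066107 + 0.87617 = 1.3147 kg m^2.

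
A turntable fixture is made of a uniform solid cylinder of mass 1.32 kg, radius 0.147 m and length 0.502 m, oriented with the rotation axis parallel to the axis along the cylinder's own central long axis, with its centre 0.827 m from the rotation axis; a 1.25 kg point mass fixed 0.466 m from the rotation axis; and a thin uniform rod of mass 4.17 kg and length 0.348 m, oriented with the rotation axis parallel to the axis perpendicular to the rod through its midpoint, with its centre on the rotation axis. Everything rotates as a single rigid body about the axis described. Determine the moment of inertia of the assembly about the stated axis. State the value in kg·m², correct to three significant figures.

1.23

Solid cylinder: I_cm = (1/2)MR² = (1/2)(1.32)(0.147)² = 0.014262 kg·m²; centre at d = 0.827 m, so the parallel axis theorem gives I = 0.014262 + (1.32)(0.827)² = 0.91705 kg·m².
Point mass: I_cm = 0; centre at d = 0.466 m, so the parallel axis theorem gives I = 0 + (1.25)(0.466)² = 0.27145 kg·m².
Thin rod: I_cm = (1/12)ML² = (1/12)(4.17)(0.348)² = 0.042084 kg·m²; axis through the centre, so I = 0.042084 kg·m².
Total I = 0.91705 + 0.27145 + 0.042084 = 1.2306 kg·m².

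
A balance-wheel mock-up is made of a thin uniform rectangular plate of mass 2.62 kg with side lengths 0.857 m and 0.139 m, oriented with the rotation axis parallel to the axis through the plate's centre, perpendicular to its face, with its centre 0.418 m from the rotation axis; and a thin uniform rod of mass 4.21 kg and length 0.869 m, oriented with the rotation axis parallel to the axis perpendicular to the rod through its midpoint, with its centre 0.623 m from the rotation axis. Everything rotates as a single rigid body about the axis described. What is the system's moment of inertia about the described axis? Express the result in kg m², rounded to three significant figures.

Rectangular plate: I_cm = (1/12)M(a²+b²) = (1/12)(2.62)[(0.857)² + (0.139)²] = 0.16457 kg m²; centre at d = 0.418 m, so the parallel axis theorem gives I = 0.16457 + (2.62)(0.418)² = 0.62235 kg m².
Thin rod: I_cm = (1/12)ML² = (1/12)(4.21)(0.869)² = 0.26494 kg m²; centre at d = 0.623 m, so the parallel axis theorem gives I = 0.26494 + (4.21)(0.623)² = 1.899 kg m².
Total I = 0.62235 + 1.899 = 2.5213 kg m².

2.52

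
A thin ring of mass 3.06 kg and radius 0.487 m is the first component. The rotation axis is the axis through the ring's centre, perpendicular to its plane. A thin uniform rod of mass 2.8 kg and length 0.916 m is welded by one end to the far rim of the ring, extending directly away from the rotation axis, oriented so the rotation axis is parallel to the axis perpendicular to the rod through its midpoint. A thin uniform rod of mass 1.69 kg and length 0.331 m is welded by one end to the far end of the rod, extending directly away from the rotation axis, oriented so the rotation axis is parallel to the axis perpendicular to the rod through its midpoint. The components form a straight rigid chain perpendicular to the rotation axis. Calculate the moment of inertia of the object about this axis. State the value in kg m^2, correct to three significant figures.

7.60

Thin ring: I_cm = MR² = (3.06)(0.487)² = 0.72574 kg m^2; axis through the centre, so I = 0.72574 kg m^2.
Thin rod: I_cm = (1/12)ML² = (1/12)(2.8)(0.916)² = 0.19578 kg m^2; centre at d = 0.487 + 0.458 = 0.945 m, so the parallel axis theorem gives I = 0.19578 + (2.8)(0.945)² = 2.6962 kg m^2.
Thin rod: I_cm = (1/12)ML² = (1/12)(1.69)(0.331)² = 0.01543 kg m^2; centre at d = 0.487 + 0.458 + 0.458 + 0.1655 = 1.5685 m, so the parallel axis theorem gives I = 0.01543 + (1.69)(1.5685)² = 4.1732 kg m^2.
Total I = 0.72574 + 2.6962 + 4.1732 = 7.5951 kg m^2.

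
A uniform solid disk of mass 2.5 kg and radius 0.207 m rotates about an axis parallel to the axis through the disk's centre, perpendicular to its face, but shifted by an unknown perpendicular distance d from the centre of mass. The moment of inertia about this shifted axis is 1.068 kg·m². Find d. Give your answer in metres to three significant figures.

About the centre-of-mass axis, I_cm = (1/2)MR² = (1/2)(2.5)(0.207)² = 0.053561 kg·m².
Parallel axis theorem: I = I_cm + Md², so Md² = 1.068 − 0.053561 = 1.0144 kg·m².
d = √(1.0144 / 2.5) = 0.63701 m.

0.637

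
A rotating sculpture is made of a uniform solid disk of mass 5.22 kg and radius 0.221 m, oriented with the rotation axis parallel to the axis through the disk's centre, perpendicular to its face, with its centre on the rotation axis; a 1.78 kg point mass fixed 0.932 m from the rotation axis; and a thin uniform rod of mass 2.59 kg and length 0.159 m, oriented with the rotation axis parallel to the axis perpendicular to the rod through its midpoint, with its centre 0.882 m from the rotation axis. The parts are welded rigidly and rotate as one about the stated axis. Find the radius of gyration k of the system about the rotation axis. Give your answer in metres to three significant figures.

0.621

Solid disk: I_cm = (1/2)MR² = (1/2)(5.22)(0.221)² = 0.12748 kg m^2; axis through the centre, so I = 0.12748 kg m^2.
Point mass: I_cm = 0; centre at d = 0.932 m, so the parallel axis theorem gives I = 0 + (1.78)(0.932)² = 1.5462 kg m^2.
Thin rod: I_cm = (1/12)ML² = (1/12)(2.59)(0.159)² = 0.0054565 kg m^2; centre at d = 0.882 m, so the parallel axis theorem gives I = 0.0054565 + (2.59)(0.882)² = 2.0203 kg m^2.
Total I = 3.6939 kg m^2; total mass M = 9.59 kg.
k = √(I/M) = √(3.6939/9.59) = 0.62063 m.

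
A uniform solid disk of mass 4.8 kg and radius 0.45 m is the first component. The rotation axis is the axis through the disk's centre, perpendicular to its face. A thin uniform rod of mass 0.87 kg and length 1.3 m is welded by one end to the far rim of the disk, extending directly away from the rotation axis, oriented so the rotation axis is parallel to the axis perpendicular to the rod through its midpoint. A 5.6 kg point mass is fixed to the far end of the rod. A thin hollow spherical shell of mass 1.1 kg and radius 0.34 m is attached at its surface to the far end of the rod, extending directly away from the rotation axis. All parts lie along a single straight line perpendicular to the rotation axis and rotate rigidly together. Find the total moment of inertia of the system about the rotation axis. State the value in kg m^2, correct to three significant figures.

Solid disk: I_cm = (1/2)MR² = (1/2)(4.8)(0.45)² = 0.486 kg m^2; axis through the centre, so I = 0.486 kg m^2.
Thin rod: I_cm = (1/12)ML² = (1/12)(0.87)(1.3)² = 0.12253 kg m^2; centre at d = 0.45 + 0.65 = 1.1 m, so I = I_cm + Md² gives I = 0.12253 + (0.87)(1.1)² = 1.1752 kg m^2.
Point mass: I_cm = 0; centre at d = 0.45 + 0.65 + 0.65 = 1.75 m, so I = I_cm + Md² gives I = 0 + (5.6)(1.75)² = 17.15 kg m^2.
Spherical shell: I_cm = (2/3)MR² = (2/3)(1.1)(0.34)² = 0.084773 kg m^2; centre at d = 0.45 + 0.65 + 0.65 + 0.34 = 2.09 m, so I = I_cm + Md² gives I = 0.084773 + (1.1)(2.09)² = 4.8897 kg m^2.
Total I = 0.486 + 1.1752 + 17.15 + 4.8897 = 23.701 kg m^2.

23.7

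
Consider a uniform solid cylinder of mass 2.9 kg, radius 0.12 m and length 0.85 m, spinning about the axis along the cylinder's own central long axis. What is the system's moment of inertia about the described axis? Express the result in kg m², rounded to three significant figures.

I_cm = (1/2)MR² = (1/2)(2.9)(0.12)² = 0.02088 kg m²; axis through the centre, so I = 0.02088 kg m².

0.0209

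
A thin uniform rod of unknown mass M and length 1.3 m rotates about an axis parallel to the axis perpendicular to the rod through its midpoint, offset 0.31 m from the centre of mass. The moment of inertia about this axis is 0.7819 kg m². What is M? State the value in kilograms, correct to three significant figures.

3.30

I = I_cm + Md² = (1/12)ML² + Md² = M·[0.0833333·(1.3)² + (0.31)²] = M·0.23693.
So M = 0.7819 / 0.23693 = 3.3001 kg.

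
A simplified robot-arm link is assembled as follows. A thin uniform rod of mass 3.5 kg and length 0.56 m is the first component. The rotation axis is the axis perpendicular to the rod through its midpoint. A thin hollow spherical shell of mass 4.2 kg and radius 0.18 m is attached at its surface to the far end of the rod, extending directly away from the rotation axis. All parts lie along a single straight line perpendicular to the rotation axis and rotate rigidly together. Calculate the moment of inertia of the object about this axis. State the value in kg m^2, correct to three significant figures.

1.07

Thin rod: I_cm = (1/12)ML² = (1/12)(3.5)(0.56)² = 0.091467 kg m^2; axis through the centre, so I = 0.091467 kg m^2.
Spherical shell: I_cm = (2/3)MR² = (2/3)(4.2)(0.18)² = 0.09072 kg m^2; centre at d = 0.28 + 0.18 = 0.46 m, so the parallel axis theorem gives I = 0.09072 + (4.2)(0.46)² = 0.97944 kg m^2.
Total I = 0.091467 + 0.97944 = 1.0709 kg m^2.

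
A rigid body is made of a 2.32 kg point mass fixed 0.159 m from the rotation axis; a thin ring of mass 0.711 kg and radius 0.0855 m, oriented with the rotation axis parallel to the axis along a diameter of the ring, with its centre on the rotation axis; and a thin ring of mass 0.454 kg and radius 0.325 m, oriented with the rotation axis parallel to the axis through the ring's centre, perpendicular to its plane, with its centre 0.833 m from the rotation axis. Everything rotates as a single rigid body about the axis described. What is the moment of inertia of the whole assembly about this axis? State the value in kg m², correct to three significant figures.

Point mass: I_cm = 0; centre at d = 0.159 m, so the parallel axis theorem gives I = 0 + (2.32)(0.159)² = 0.058652 kg m².
Thin ring: I_cm = (1/2)MR² = (1/2)(0.711)(0.0855)² = 0.0025988 kg m²; axis through the centre, so I = 0.0025988 kg m².
Thin ring: I_cm = MR² = (0.454)(0.325)² = 0.047954 kg m²; centre at d = 0.833 m, so the parallel axis theorem gives I = 0.047954 + (0.454)(0.833)² = 0.36298 kg m².
Total I = 0.058652 + 0.0025988 + 0.36298 = 0.42423 kg m².

0.424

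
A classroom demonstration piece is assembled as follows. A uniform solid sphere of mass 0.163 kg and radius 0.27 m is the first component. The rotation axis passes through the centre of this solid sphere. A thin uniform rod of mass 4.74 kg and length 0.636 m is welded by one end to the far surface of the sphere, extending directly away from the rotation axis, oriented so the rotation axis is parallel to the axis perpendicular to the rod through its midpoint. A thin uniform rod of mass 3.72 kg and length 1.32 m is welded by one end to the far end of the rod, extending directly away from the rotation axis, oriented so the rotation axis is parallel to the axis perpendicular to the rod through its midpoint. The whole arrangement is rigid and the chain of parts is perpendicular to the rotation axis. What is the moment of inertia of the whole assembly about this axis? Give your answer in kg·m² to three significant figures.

Solid sphere: I_cm = (2/5)MR² = (2/5)(0.163)(0.27)² = 0.0047531 kg·m²; axis through the centre, so I = 0.0047531 kg·m².
Thin rod: I_cm = (1/12)ML² = (1/12)(4.74)(0.636)² = 0.15978 kg·m²; centre at d = 0.27 + 0.318 = 0.588 m, so I = I_cm + Md² gives I = 0.15978 + (4.74)(0.588)² = 1.7986 kg·m².
Thin rod: I_cm = (1/12)ML² = (1/12)(3.72)(1.32)² = 0.54014 kg·m²; centre at d = 0.27 + 0.318 + 0.318 + 0.66 = 1.566 m, so I = I_cm + Md² gives I = 0.54014 + (3.72)(1.566)² = 9.6629 kg·m².
Total I = 0.0047531 + 1.7986 + 9.6629 = 11.466 kg·m².

11.5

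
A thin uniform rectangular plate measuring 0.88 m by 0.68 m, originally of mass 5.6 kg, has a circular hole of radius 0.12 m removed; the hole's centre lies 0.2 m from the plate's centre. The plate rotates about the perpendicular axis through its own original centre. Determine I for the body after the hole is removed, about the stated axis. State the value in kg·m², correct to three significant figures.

Unpierced body about its centre: I₀ = (1/12)M(a²+b²) = (1/12)(5.6)[(0.88)² + (0.68)²] = 0.57717 kg·m².
The removed disk has mass m = M·πr²/(ab) = (5.6)·π(0.12)²/(0.88·0.68) = 0.42336 kg (same uniform areal density).
Its moment of inertia about the rotation axis (parallel-axis theorem): I_hole = (1/2)mr² + md² = (1/2)(0.42336)(0.12)² + (0.42336)(0.2)² = 0.019983 kg·m².
Treating the hole as negative mass, I = I₀ − I_hole = 0.57717 − 0.019983 = 0.55719 kg·m².

0.557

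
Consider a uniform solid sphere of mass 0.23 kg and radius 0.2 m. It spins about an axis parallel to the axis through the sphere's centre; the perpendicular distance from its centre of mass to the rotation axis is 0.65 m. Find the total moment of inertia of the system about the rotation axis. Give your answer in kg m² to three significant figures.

I_cm = (2/5)MR² = (2/5)(0.23)(0.2)² = 0.00368 kg m²; centre at d = 0.65 m, so I = I_cm + Md² gives I = 0.00368 + (0.23)(0.65)² = 0.10086 kg m².

0.101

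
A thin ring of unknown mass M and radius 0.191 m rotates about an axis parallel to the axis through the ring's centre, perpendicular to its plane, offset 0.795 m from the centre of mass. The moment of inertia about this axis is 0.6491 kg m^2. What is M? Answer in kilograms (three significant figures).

I = I_cm + Md² = MR² + Md² = M·[1·(0.191)² + (0.795)²] = M·0.66851.
So M = 0.6491 / 0.66851 = 0.97097 kg.

0.971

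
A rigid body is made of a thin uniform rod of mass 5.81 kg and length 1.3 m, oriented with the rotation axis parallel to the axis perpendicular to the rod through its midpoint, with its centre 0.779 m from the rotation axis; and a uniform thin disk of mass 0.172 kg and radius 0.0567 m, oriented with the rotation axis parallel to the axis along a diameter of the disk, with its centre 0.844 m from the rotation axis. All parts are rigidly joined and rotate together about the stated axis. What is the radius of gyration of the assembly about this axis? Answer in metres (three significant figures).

Thin rod: I_cm = (1/12)ML² = (1/12)(5.81)(1.3)² = 0.81824 kg m^2; centre at d = 0.779 m, so the parallel axis theorem gives I = 0.81824 + (5.81)(0.779)² = 4.344 kg m^2.
Thin disk: I_cm = (1/4)MR² = (1/4)(0.172)(0.0567)² = 0.00013824 kg m^2; centre at d = 0.844 m, so the parallel axis theorem gives I = 0.00013824 + (0.172)(0.844)² = 0.12266 kg m^2.
Total I = 4.4666 kg m^2; total mass M = 5.982 kg.
k = √(I/M) = √(4.4666/5.982) = 0.86411 m.

0.864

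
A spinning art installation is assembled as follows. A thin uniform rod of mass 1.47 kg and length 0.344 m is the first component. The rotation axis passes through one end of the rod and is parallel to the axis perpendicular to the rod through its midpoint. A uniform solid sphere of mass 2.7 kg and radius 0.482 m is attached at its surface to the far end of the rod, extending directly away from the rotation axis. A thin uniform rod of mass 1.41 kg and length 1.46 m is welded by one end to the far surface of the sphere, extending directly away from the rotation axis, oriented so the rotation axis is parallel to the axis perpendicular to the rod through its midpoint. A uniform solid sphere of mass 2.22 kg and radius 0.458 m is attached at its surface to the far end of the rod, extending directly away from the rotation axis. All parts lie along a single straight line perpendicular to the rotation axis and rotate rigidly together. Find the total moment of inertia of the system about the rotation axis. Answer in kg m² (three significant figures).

31.5

Thin rod: I_cm = (1/12)ML² = (1/12)(1.47)(0.344)² = 0.014496 kg m²; centre at d = 0.172 m, so I = I_cm + Md² gives I = 0.014496 + (1.47)(0.172)² = 0.057985 kg m².
Solid sphere: I_cm = (2/5)MR² = (2/5)(2.7)(0.482)² = 0.25091 kg m²; centre at d = 0.172 + 0.172 + 0.482 = 0.826 m, so I = I_cm + Md² gives I = 0.25091 + (2.7)(0.826)² = 2.0931 kg m².
Thin rod: I_cm = (1/12)ML² = (1/12)(1.41)(1.46)² = 0.25046 kg m²; centre at d = 0.172 + 0.172 + 0.482 + 0.482 + 0.73 = 2.038 m, so I = I_cm + Md² gives I = 0.25046 + (1.41)(2.038)² = 6.1068 kg m².
Solid sphere: I_cm = (2/5)MR² = (2/5)(2.22)(0.458)² = 0.18627 kg m²; centre at d = 0.172 + 0.172 + 0.482 + 0.482 + 0.73 + 0.73 + 0.458 = 3.226 m, so I = I_cm + Md² gives I = 0.18627 + (2.22)(3.226)² = 23.29 kg m².
Total I = 0.057985 + 2.0931 + 6.1068 + 23.29 = 31.548 kg m².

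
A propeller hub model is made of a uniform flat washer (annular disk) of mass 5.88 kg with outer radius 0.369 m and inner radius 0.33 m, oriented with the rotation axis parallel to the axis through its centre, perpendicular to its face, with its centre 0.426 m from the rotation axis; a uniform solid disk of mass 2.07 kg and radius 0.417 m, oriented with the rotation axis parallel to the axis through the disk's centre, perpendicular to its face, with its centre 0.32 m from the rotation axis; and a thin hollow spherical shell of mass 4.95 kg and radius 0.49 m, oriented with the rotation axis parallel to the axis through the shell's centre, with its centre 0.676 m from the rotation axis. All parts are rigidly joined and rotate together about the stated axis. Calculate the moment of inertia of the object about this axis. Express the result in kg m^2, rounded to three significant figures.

5.23

Annular disk: I_cm = (1/2)M(R²+r²) = (1/2)(5.88)[(0.369)² + (0.33)²] = 0.72048 kg m^2; centre at d = 0.426 m, so I = I_cm + Md² gives I = 0.72048 + (5.88)(0.426)² = 1.7876 kg m^2.
Solid disk: I_cm = (1/2)MR² = (1/2)(2.07)(0.417)² = 0.17998 kg m^2; centre at d = 0.32 m, so I = I_cm + Md² gives I = 0.17998 + (2.07)(0.32)² = 0.39194 kg m^2.
Spherical shell: I_cm = (2/3)MR² = (2/3)(4.95)(0.49)² = 0.79233 kg m^2; centre at d = 0.676 m, so I = I_cm + Md² gives I = 0.79233 + (4.95)(0.676)² = 3.0544 kg m^2.
Total I = 1.7876 + 0.39194 + 3.0544 = 5.2339 kg m^2.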